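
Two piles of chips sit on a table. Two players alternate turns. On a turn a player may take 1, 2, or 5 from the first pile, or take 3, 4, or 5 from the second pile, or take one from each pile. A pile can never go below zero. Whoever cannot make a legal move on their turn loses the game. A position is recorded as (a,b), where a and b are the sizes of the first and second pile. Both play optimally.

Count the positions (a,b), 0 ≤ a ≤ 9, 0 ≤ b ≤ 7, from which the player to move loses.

Work bottom-up. With no move the player to move loses. Otherwise the position is W if at least one move leads to an L position for the opponent, and L if every move leads to a W.
Every move lowers a or b (never raises either), so fill the grid row by row in increasing a, and left to right within a row: each cell's successors are then already labelled.
      b=0  b=1  b=2  b=3  b=4  b=5  b=6  b=7
a=0:    L    L    L    W    W    W    W    W
a=1:    W    W    W    W    L    L    L    W
a=2:    W    W    W    L    W    W    W    W
a=3:    L    L    L    W    W    W    W    W
a=4:    W    W    W    W    L    L    L    W
a=5:    W    W    W    L    W    W    W    W
a=6:    L    L    L    W    W    W    W    W
a=7:    W    W    W    W    L    L    L    W
a=8:    W    W    W    L    W    W    W    W
a=9:    L    L    L    W    W    W    W    W
Cells with no legal move (terminal, hence L): (0,0), (0,1), (0,2).
The remaining L cells, each justified by listing all of its moves:
(1,4): →(0,4)(W), (1,1)(W), (1,0)(W), (0,3)(W) — all W, so L
(1,5): →(0,5)(W), (1,2)(W), (1,1)(W), (1,0)(W), (0,4)(W) — all W, so L
(1,6): →(0,6)(W), (1,3)(W), (1,2)(W), (1,1)(W), (0,5)(W) — all W, so L
(2,3): →(1,3)(W), (0,3)(W), (2,0)(W), (1,2)(W) — all W, so L
(3,0): →(2,0)(W), (1,0)(W) — all W, so L
(3,1): →(2,1)(W), (1,1)(W), (2,0)(W) — all W, so L
(3,2): →(2,2)(W), (1,2)(W), (2,1)(W) — all W, so L
(4,4): →(3,4)(W), (2,4)(W), (4,1)(W), (4,0)(W), (3,3)(W) — all W, so L
(4,5): →(3,5)(W), (2,5)(W), (4,2)(W), (4,1)(W), (4,0)(W), (3,4)(W) — all W, so L
(4,6): →(3,6)(W), (2,6)(W), (4,3)(W), (4,2)(W), (4,1)(W), (3,5)(W) — all W, so L
(5,3): →(4,3)(W), (3,3)(W), (0,3)(W), (5,0)(W), (4,2)(W) — all W, so L
(6,0): →(5,0)(W), (4,0)(W), (1,0)(W) — all W, so L
(6,1): →(5,1)(W), (4,1)(W), (1,1)(W), (5,0)(W) — all W, so L
(6,2): →(5,2)(W), (4,2)(W), (1,2)(W), (5,1)(W) — all W, so L
(7,4): →(6,4)(W), (5,4)(W), (2,4)(W), (7,1)(W), (7,0)(W), (6,3)(W) — all W, so L
(7,5): →(6,5)(W), (5,5)(W), (2,5)(W), (7,2)(W), (7,1)(W), (7,0)(W), (6,4)(W) — all W, so L
(7,6): →(6,6)(W), (5,6)(W), (2,6)(W), (7,3)(W), (7,2)(W), (7,1)(W), (6,5)(W) — all W, so L
(8,3): →(7,3)(W), (6,3)(W), (3,3)(W), (8,0)(W), (7,2)(W) — all W, so L
(9,0): →(8,0)(W), (7,0)(W), (4,0)(W) — all W, so L
(9,1): →(8,1)(W), (7,1)(W), (4,1)(W), (8,0)(W) — all W, so L
(9,2): →(8,2)(W), (7,2)(W), (4,2)(W), (8,1)(W) — all W, so L
Every other cell has at least one move into one of the L cells above, so it is W.
L cells per row: a=0: 3, a=1: 3, a=2: 1, a=3: 3, a=4: 3, a=5: 1, a=6: 3, a=7: 3, a=8: 1, a=9: 3; total 24.

24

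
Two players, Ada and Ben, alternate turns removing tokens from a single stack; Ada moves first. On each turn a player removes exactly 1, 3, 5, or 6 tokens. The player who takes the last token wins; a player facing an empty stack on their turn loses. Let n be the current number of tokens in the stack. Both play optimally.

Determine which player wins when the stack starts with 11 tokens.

Positions with no move are L. A position that does have a move is losing for the player to move precisely when every available move leads to a winning position for the opponent. Fill in the labels:
n=0: no move → L
n=1: reaches L-position 0 → W
n=2: only reaches 1(W), which is W → L
n=3: reaches L-position 2 → W
n=4: only reaches 3(W), 1(W), all W → L
n=5: reaches L-position 4 → W
n=6: reaches L-position 0 → W
n=7: reaches L-position 4 → W
n=8: reaches L-position 2 → W
n=9: reaches L-position 4 → W
n=10: reaches L-position 4 → W
n=11: only reaches 10(W), 8(W), 6(W), 5(W), all W → L
Every move from 11 reaches a W position, so the mover loses.

Ben wins.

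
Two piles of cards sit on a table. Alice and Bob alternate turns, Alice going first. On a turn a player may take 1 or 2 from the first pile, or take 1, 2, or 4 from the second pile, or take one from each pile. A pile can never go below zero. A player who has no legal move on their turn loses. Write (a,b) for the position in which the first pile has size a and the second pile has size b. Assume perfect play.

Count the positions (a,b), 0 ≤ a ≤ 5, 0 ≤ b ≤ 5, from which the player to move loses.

12

Build the W/L table. Terminal = L. A non-terminal position is W if it has a move to some L; otherwise it is L.
Every move lowers a or b (never raises either), so fill the grid row by row in increasing a, and left to right within a row: each cell's successors are then already labelled.
      b=0  b=1  b=2  b=3  b=4  b=5
a=0:    L    W    W    L    W    W
a=1:    W    W    L    W    W    L
a=2:    W    L    W    W    L    W
a=3:    L    W    W    L    W    W
a=4:    W    W    L    W    W    L
a=5:    W    L    W    W    L    W
Cells with no legal move (terminal, hence L): (0,0).
The remaining L cells, each justified by listing all of its moves:
(0,3): L (options (0,2)(W), (0,1)(W) are all W)
(1,2): L (options (0,2)(W), (1,1)(W), (1,0)(W), (0,1)(W) are all W)
(1,5): L (options (0,5)(W), (1,4)(W), (1,3)(W), (1,1)(W), (0,4)(W) are all W)
(2,1): L (options (1,1)(W), (0,1)(W), (2,0)(W), (1,0)(W) are all W)
(2,4): L (options (1,4)(W), (0,4)(W), (2,3)(W), (2,2)(W), (2,0)(W), (1,3)(W) are all W)
(3,0): L (options (2,0)(W), (1,0)(W) are all W)
(3,3): L (options (2,3)(W), (1,3)(W), (3,2)(W), (3,1)(W), (2,2)(W) are all W)
(4,2): L (options (3,2)(W), (2,2)(W), (4,1)(W), (4,0)(W), (3,1)(W) are all W)
(4,5): L (options (3,5)(W), (2,5)(W), (4,4)(W), (4,3)(W), (4,1)(W), (3,4)(W) are all W)
(5,1): L (options (4,1)(W), (3,1)(W), (5,0)(W), (4,0)(W) are all W)
(5,4): L (options (4,4)(W), (3,4)(W), (5,3)(W), (5,2)(W), (5,0)(W), (4,3)(W) are all W)
Every other cell has at least one move into one of the L cells above, so it is W.
L cells per row: a=0: 2, a=1: 2, a=2: 2, a=3: 2, a=4: 2, a=5: 2; total 12.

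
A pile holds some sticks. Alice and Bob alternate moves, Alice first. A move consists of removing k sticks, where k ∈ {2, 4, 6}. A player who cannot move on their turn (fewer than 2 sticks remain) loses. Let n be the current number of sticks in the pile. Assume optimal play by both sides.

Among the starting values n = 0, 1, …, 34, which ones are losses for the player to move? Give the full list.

0, 1, 8, 9, 16, 17, 24, 25, 32, 33

Use the standard recursion: the mover loses at a terminal position; elsewhere, the mover wins exactly when some move hands the opponent an L position.
n=0: no move → L
n=1: no move → L
n=2: W (go to 0, an L position)
n=3: W (go to 1, an L position)
n=4: W (go to 0, an L position)
n=5: W (go to 1, an L position)
n=6: W (go to 0, an L position)
n=7: W (go to 1, an L position)
n=8: L (options 6(W), 4(W), 2(W) are all W)
n=9: L (options 7(W), 5(W), 3(W) are all W)
n=10: W (go to 8, an L position)
n=11: W (go to 9, an L position)
n=12: W (go to 8, an L position)
n=13: W (go to 9, an L position)
n=14: W (go to 8, an L position)
n=15: W (go to 9, an L position)
n=16: L (options 14(W), 12(W), 10(W) are all W)
n=17: L (options 15(W), 13(W), 11(W) are all W)
n=18: W (go to 16, an L position)
n=19: W (go to 17, an L position)
n=20: W (go to 16, an L position)
n=21: W (go to 17, an L position)
n=22: W (go to 16, an L position)
n=23: W (go to 17, an L position)
n=24: L (options 22(W), 20(W), 18(W) are all W)
n=25: L (options 23(W), 21(W), 19(W) are all W)
n=26: W (go to 24, an L position)
n=27: W (go to 25, an L position)
n=28: W (go to 24, an L position)
n=29: W (go to 25, an L position)
n=30: W (go to 24, an L position)
n=31: W (go to 25, an L position)
n=32: L (options 30(W), 28(W), 26(W) are all W)
n=33: L (options 31(W), 29(W), 27(W) are all W)
n=34: W (go to 32, an L position)
The losing starting values of n are exactly the entries labelled L in this table (10 of them).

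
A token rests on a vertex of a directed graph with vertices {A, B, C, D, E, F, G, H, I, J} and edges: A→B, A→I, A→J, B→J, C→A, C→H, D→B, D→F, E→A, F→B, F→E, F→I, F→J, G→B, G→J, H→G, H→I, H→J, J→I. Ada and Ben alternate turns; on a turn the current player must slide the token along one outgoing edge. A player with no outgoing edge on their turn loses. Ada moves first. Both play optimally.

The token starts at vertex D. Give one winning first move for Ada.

Move to B.

Build the W/L table. Terminal = L. A non-terminal position is W if it has a move to some L; otherwise it is L.
Every edge goes from a vertex to one that appears earlier in the order I, J, B, G, A, H, E, F, C, D, so processing vertices in that order labels each vertex after all of its successors.
I: no outgoing edge → L
J: →I(L), so W
B: →J(W) only, which is W, so L
G: →B(L), so W
A: →B(L), so W
H: →I(L), so W
E: →A(W) only, which is W, so L
F: →E(L), so W
C: →H(W), A(W) — all W, so L
D: →B(L), so W
From D, the L positions reachable in one move are: B.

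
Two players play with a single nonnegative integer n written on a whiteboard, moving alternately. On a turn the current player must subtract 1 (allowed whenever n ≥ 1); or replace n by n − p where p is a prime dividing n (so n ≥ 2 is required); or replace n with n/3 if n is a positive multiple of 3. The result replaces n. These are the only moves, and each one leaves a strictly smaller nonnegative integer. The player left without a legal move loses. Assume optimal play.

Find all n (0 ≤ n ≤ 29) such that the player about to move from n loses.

0, 4, 8, 14, 18, 22, 25, 27

Classify positions by backward induction: terminal positions (no move available) are L. From any other position, the mover wins iff some move reaches an L.
n=0: no move → L
n=1: can move to 0, which is L ⇒ W
n=2: can move to 0, which is L ⇒ W
n=3: can move to 0, which is L ⇒ W
n=4: moves to 2(W), 3(W); every one is W ⇒ L
n=5: can move to 0, which is L ⇒ W
n=6: can move to 4, which is L ⇒ W
n=7: can move to 0, which is L ⇒ W
n=8: moves to 6(W), 7(W); every one is W ⇒ L
n=9: can move to 8, which is L ⇒ W
n=10: can move to 8, which is L ⇒ W
n=11: can move to 0, which is L ⇒ W
n=12: can move to 4, which is L ⇒ W
n=13: can move to 0, which is L ⇒ W
n=14: moves to 7(W), 12(W), 13(W); every one is W ⇒ L
n=15: can move to 14, which is L ⇒ W
n=16: can move to 14, which is L ⇒ W
n=17: can move to 0, which is L ⇒ W
n=18: moves to 6(W), 15(W), 16(W), 17(W); every one is W ⇒ L
n=19: can move to 0, which is L ⇒ W
n=20: can move to 18, which is L ⇒ W
n=21: can move to 14, which is L ⇒ W
n=22: moves to 11(W), 20(W), 21(W); every one is W ⇒ L
n=23: can move to 0, which is L ⇒ W
n=24: can move to 8, which is L ⇒ W
n=25: moves to 20(W), 24(W); every one is W ⇒ L
n=26: can move to 25, which is L ⇒ W
n=27: moves to 9(W), 24(W), 26(W); every one is W ⇒ L
n=28: can move to 27, which is L ⇒ W
n=29: can move to 0, which is L ⇒ W
The losing starting values of n are exactly the entries labelled L in this table (8 of them).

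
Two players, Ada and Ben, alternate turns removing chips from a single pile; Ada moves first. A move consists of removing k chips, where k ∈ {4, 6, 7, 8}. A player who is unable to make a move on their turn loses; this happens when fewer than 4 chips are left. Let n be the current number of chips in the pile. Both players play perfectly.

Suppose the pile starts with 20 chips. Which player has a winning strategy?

Positions with no move are L. A position that does have a move is losing for the player to move precisely when every available move leads to a winning position for the opponent. Fill in the labels:
n=0: no move → L
n=1: no move → L
n=2: no move → L
n=3: no move → L
n=4: →0(L), so W
n=5: →1(L), so W
n=6: →2(L), so W
n=7: →3(L), so W
n=8: →2(L), so W
n=9: →3(L), so W
n=10: →3(L), so W
n=11: →3(L), so W
n=12: →8(W), 6(W), 5(W), 4(W) — all W, so L
n=13: →9(W), 7(W), 6(W), 5(W) — all W, so L
n=14: →10(W), 8(W), 7(W), 6(W) — all W, so L
n=15: →11(W), 9(W), 8(W), 7(W) — all W, so L
n=16: →12(L), so W
n=17: →13(L), so W
n=18: →14(L), so W
n=19: →15(L), so W
n=20: →14(L), so W
From 20 Ada can remove 6, leaving 14, reaching an L position.

Ada wins.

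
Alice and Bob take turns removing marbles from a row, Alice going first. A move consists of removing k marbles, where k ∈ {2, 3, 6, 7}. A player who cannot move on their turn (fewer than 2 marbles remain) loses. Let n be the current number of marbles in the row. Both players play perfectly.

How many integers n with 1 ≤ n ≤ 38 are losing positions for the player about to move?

Build the W/L table. Terminal = L. A non-terminal position is W if it has a move to some L; otherwise it is L.
n=0: no move → L
n=1: no move → L
n=2: can move to 0, which is L ⇒ W
n=3: can move to 1, which is L ⇒ W
n=4: can move to 1, which is L ⇒ W
n=5: moves to 3(W), 2(W); every one is W ⇒ L
n=6: can move to 0, which is L ⇒ W
n=7: can move to 5, which is L ⇒ W
n=8: can move to 5, which is L ⇒ W
n=9: moves to 7(W), 6(W), 3(W), 2(W); every one is W ⇒ L
n=10: moves to 8(W), 7(W), 4(W), 3(W); every one is W ⇒ L
n=11: can move to 9, which is L ⇒ W
n=12: can move to 10, which is L ⇒ W
n=13: can move to 10, which is L ⇒ W
n=14: moves to 12(W), 11(W), 8(W), 7(W); every one is W ⇒ L
n=15: can move to 9, which is L ⇒ W
n=16: can move to 14, which is L ⇒ W
n=17: can move to 14, which is L ⇒ W
n=18: moves to 16(W), 15(W), 12(W), 11(W); every one is W ⇒ L
n=19: moves to 17(W), 16(W), 13(W), 12(W); every one is W ⇒ L
n=20: can move to 18, which is L ⇒ W
n=21: can move to 19, which is L ⇒ W
n=22: can move to 19, which is L ⇒ W
n=23: moves to 21(W), 20(W), 17(W), 16(W); every one is W ⇒ L
n=24: can move to 18, which is L ⇒ W
n=25: can move to 23, which is L ⇒ W
n=26: can move to 23, which is L ⇒ W
n=27: moves to 25(W), 24(W), 21(W), 20(W); every one is W ⇒ L
n=28: moves to 26(W), 25(W), 22(W), 21(W); every one is W ⇒ L
n=29: can move to 27, which is L ⇒ W
n=30: can move to 28, which is L ⇒ W
n=31: can move to 28, which is L ⇒ W
n=32: moves to 30(W), 29(W), 26(W), 25(W); every one is W ⇒ L
n=33: can move to 27, which is L ⇒ W
n=34: can move to 32, which is L ⇒ W
n=35: can move to 32, which is L ⇒ W
n=36: moves to 34(W), 33(W), 30(W), 29(W); every one is W ⇒ L
n=37: moves to 35(W), 34(W), 31(W), 30(W); every one is W ⇒ L
n=38: can move to 36, which is L ⇒ W
L entries with 1 ≤ n ≤ 38 (n=0 is outside the asked range and is not counted): n = 1, 5, 9, 10, 14, 18, 19, 23, 27, 28, 32, 36, 37; that makes 13.

13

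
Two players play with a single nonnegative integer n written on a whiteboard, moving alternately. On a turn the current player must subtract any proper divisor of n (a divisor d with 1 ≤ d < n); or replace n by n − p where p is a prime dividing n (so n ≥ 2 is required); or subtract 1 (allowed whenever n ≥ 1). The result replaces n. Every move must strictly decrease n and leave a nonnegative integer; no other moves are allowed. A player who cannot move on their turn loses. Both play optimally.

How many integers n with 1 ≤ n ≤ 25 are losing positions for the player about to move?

4

Classify positions by backward induction: terminal positions (no move available) are L. From any other position, the mover wins iff some move reaches an L.
n=0: no move → L
n=1: can move to 0, which is L ⇒ W
n=2: can move to 0, which is L ⇒ W
n=3: can move to 0, which is L ⇒ W
n=4: moves to 2(W), 3(W); every one is W ⇒ L
n=5: can move to 0, which is L ⇒ W
n=6: can move to 4, which is L ⇒ W
n=7: can move to 0, which is L ⇒ W
n=8: can move to 4, which is L ⇒ W
n=9: moves to 6(W), 8(W); every one is W ⇒ L
n=10: can move to 9, which is L ⇒ W
n=11: can move to 0, which is L ⇒ W
n=12: can move to 9, which is L ⇒ W
n=13: can move to 0, which is L ⇒ W
n=14: moves to 7(W), 12(W), 13(W); every one is W ⇒ L
n=15: can move to 14, which is L ⇒ W
n=16: can move to 14, which is L ⇒ W
n=17: can move to 0, which is L ⇒ W
n=18: can move to 9, which is L ⇒ W
n=19: can move to 0, which is L ⇒ W
n=20: moves to 10(W), 15(W), 16(W), 18(W), 19(W); every one is W ⇒ L
n=21: can move to 14, which is L ⇒ W
n=22: can move to 20, which is L ⇒ W
n=23: can move to 0, which is L ⇒ W
n=24: can move to 20, which is L ⇒ W
n=25: can move to 20, which is L ⇒ W
L entries with 1 ≤ n ≤ 25 (n=0 is outside the asked range and is not counted): n = 4, 9, 14, 20; that makes 4.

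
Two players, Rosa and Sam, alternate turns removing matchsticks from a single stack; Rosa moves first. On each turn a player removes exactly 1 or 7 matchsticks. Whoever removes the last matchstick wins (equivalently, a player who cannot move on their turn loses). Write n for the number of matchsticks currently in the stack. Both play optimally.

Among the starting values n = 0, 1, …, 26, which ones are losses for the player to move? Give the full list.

0, 2, 4, 6, 8, 10, 12, 14, 16, 18, 20, 22, 24, 26

Work bottom-up. With no move the player to move loses. Otherwise the position is W if at least one move leads to an L position for the opponent, and L if every move leads to a W.
n=0: no move → L
n=1: can move to 0, which is L ⇒ W
n=2: the only move is to 1(W), a W ⇒ L
n=3: can move to 2, which is L ⇒ W
n=4: the only move is to 3(W), a W ⇒ L
n=5: can move to 4, which is L ⇒ W
n=6: the only move is to 5(W), a W ⇒ L
n=7: can move to 6, which is L ⇒ W
n=8: moves to 7(W), 1(W); every one is W ⇒ L
n=9: can move to 8, which is L ⇒ W
n=10: moves to 9(W), 3(W); every one is W ⇒ L
n=11: can move to 10, which is L ⇒ W
n=12: moves to 11(W), 5(W); every one is W ⇒ L
n=13: can move to 12, which is L ⇒ W
n=14: moves to 13(W), 7(W); every one is W ⇒ L
n=15: can move to 14, which is L ⇒ W
n=16: moves to 15(W), 9(W); every one is W ⇒ L
n=17: can move to 16, which is L ⇒ W
n=18: moves to 17(W), 11(W); every one is W ⇒ L
n=19: can move to 18, which is L ⇒ W
n=20: moves to 19(W), 13(W); every one is W ⇒ L
n=21: can move to 20, which is L ⇒ W
n=22: moves to 21(W), 15(W); every one is W ⇒ L
n=23: can move to 22, which is L ⇒ W
n=24: moves to 23(W), 17(W); every one is W ⇒ L
n=25: can move to 24, which is L ⇒ W
n=26: moves to 25(W), 19(W); every one is W ⇒ L
Reading off the rows marked L gives the requested list; there are 14 such values of n.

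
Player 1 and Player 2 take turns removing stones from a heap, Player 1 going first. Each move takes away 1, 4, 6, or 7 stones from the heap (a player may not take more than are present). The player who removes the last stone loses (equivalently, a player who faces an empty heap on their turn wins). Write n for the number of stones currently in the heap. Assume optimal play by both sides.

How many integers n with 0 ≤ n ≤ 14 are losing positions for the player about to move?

Positions with no move are W. A position that does have a move is losing for the player to move precisely when every available move leads to a winning position for the opponent. Fill in the labels:
n=0: no move; the opponent has just taken the last stone and therefore loses → W
n=1: →0(W) only, which is W, so L
n=2: →1(L), so W
n=3: →2(W) only, which is W, so L
n=4: →3(L), so W
n=5: →1(L), so W
n=6: →5(W), 2(W), 0(W) — all W, so L
n=7: →6(L), so W
n=8: →1(L), so W
n=9: →3(L), so W
n=10: →6(L), so W
n=11: →10(W), 7(W), 5(W), 4(W) — all W, so L
n=12: →11(L), so W
n=13: →6(L), so W
n=14: →13(W), 10(W), 8(W), 7(W) — all W, so L
L entries with 0 ≤ n ≤ 14: n = 1, 3, 6, 11, 14; that makes 5.

5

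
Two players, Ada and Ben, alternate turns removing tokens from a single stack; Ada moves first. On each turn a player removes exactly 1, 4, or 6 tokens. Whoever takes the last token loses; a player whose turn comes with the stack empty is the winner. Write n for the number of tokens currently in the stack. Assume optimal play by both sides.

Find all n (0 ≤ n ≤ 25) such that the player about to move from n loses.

Work bottom-up. With no move the player to move wins. Otherwise the position is W if at least one move leads to an L position for the opponent, and L if every move leads to a W.
n=0: no move; the opponent has just taken the last token and therefore loses → W
n=1: →0(W) only, which is W, so L
n=2: →1(L), so W
n=3: →2(W) only, which is W, so L
n=4: →3(L), so W
n=5: →1(L), so W
n=6: →5(W), 2(W), 0(W) — all W, so L
n=7: →6(L), so W
n=8: →7(W), 4(W), 2(W) — all W, so L
n=9: →8(L), so W
n=10: →6(L), so W
n=11: →10(W), 7(W), 5(W) — all W, so L
n=12: →11(L), so W
n=13: →12(W), 9(W), 7(W) — all W, so L
n=14: →13(L), so W
n=15: →11(L), so W
n=16: →15(W), 12(W), 10(W) — all W, so L
n=17: →16(L), so W
n=18: →17(W), 14(W), 12(W) — all W, so L
n=19: →18(L), so W
n=20: →16(L), so W
n=21: →20(W), 17(W), 15(W) — all W, so L
n=22: →21(L), so W
n=23: →22(W), 19(W), 17(W) — all W, so L
n=24: →23(L), so W
n=25: →21(L), so W
The losing starting values of n are exactly the entries labelled L in this table (10 of them).

1, 3, 6, 8, 11, 13, 16, 18, 21, 23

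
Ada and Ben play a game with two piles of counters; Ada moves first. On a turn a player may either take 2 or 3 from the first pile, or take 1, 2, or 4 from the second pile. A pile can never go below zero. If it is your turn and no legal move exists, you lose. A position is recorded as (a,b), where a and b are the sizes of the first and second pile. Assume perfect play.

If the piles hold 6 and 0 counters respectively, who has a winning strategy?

Positions with no move are L. A position that does have a move is losing for the player to move precisely when every available move leads to a winning position for the opponent. Fill in the labels:
No move ever increases a pile, so every position that can arise here has a ≤ 6 and b ≤ 0; it is enough to label the cells with 0 ≤ a ≤ 6 and 0 ≤ b ≤ 0.
Every move lowers a or b (never raises either), so fill the grid row by row in increasing a, and left to right within a row: each cell's successors are then already labelled.
      b=0
a=0:    L
a=1:    L
a=2:    W
a=3:    W
a=4:    W
a=5:    L
a=6:    L
Cells with no legal move (terminal, hence L): (0,0), (1,0).
The remaining L cells, each justified by listing all of its moves:
(5,0): L (options (3,0)(W), (2,0)(W) are all W)
(6,0): L (options (4,0)(W), (3,0)(W) are all W)
Every other cell has at least one move into one of the L cells above, so it is W.
The starting position (6,0) is L: whatever Ada does, the opponent receives a W position.

Ben wins.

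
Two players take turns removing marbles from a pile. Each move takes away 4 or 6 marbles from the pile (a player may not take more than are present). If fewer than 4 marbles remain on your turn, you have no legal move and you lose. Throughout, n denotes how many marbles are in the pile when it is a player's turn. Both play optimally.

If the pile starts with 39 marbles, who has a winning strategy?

Classify positions by backward induction: terminal positions (no move available) are L. From any other position, the mover wins iff some move reaches an L.
n=0: no move → L
n=1: no move → L
n=2: no move → L
n=3: no move → L
n=4: W (go to 0, an L position)
n=5: W (go to 1, an L position)
n=6: W (go to 2, an L position)
n=7: W (go to 3, an L position)
n=8: W (go to 2, an L position)
n=9: W (go to 3, an L position)
n=10: L (options 6(W), 4(W) are all W)
n=11: L (options 7(W), 5(W) are all W)
n=12: L (options 8(W), 6(W) are all W)
n=13: L (options 9(W), 7(W) are all W)
n=14: W (go to 10, an L position)
n=15: W (go to 11, an L position)
n=16: W (go to 12, an L position)
n=17: W (go to 13, an L position)
n=18: W (go to 12, an L position)
n=19: W (go to 13, an L position)
n=20: L (options 16(W), 14(W) are all W)
n=21: L (options 17(W), 15(W) are all W)
n=22: L (options 18(W), 16(W) are all W)
n=23: L (options 19(W), 17(W) are all W)
n=24: W (go to 20, an L position)
n=25: W (go to 21, an L position)
n=26: W (go to 22, an L position)
n=27: W (go to 23, an L position)
n=28: W (go to 22, an L position)
n=29: W (go to 23, an L position)
n=30: L (options 26(W), 24(W) are all W)
n=31: L (options 27(W), 25(W) are all W)
n=32: L (options 28(W), 26(W) are all W)
n=33: L (options 29(W), 27(W) are all W)
n=34: W (go to 30, an L position)
n=35: W (go to 31, an L position)
n=36: W (go to 32, an L position)
n=37: W (go to 33, an L position)
n=38: W (go to 32, an L position)
n=39: W (go to 33, an L position)
The starting position 39 is W: the player to move should remove 6, leaving 33, handing over an L position.

The first player wins.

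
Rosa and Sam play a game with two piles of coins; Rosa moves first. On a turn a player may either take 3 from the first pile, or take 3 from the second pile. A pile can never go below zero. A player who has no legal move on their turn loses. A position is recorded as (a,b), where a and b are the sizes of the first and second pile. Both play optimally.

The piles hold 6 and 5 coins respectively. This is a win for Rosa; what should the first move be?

Move to (3,5).

Positions with no move are L. A position that does have a move is losing for the player to move precisely when every available move leads to a winning position for the opponent. Fill in the labels:
No move ever increases a pile, so every position that can arise here has a ≤ 6 and b ≤ 5; it is enough to label the cells with 0 ≤ a ≤ 6 and 0 ≤ b ≤ 5.
Every move lowers a or b (never raises either), so fill the grid row by row in increasing a, and left to right within a row: each cell's successors are then already labelled.
      b=0  b=1  b=2  b=3  b=4  b=5
a=0:    L    L    L    W    W    W
a=1:    L    L    L    W    W    W
a=2:    L    L    L    W    W    W
a=3:    W    W    W    L    L    L
a=4:    W    W    W    L    L    L
a=5:    W    W    W    L    L    L
a=6:    L    L    L    W    W    W
Cells with no legal move (terminal, hence L): (0,0), (0,1), (0,2), (1,0), (1,1), (1,2), (2,0), (2,1), (2,2).
The remaining L cells, each justified by listing all of its moves:
(3,3): only reaches (0,3)(W), (3,0)(W), all W → L
(3,4): only reaches (0,4)(W), (3,1)(W), all W → L
(3,5): only reaches (0,5)(W), (3,2)(W), all W → L
(4,3): only reaches (1,3)(W), (4,0)(W), all W → L
(4,4): only reaches (1,4)(W), (4,1)(W), all W → L
(4,5): only reaches (1,5)(W), (4,2)(W), all W → L
(5,3): only reaches (2,3)(W), (5,0)(W), all W → L
(5,4): only reaches (2,4)(W), (5,1)(W), all W → L
(5,5): only reaches (2,5)(W), (5,2)(W), all W → L
(6,0): only reaches (3,0)(W), which is W → L
(6,1): only reaches (3,1)(W), which is W → L
(6,2): only reaches (3,2)(W), which is W → L
Every other cell has at least one move into one of the L cells above, so it is W.
From (6,5), the L positions reachable in one move are: (3,5), (6,2). Any move reaching one of these is winning.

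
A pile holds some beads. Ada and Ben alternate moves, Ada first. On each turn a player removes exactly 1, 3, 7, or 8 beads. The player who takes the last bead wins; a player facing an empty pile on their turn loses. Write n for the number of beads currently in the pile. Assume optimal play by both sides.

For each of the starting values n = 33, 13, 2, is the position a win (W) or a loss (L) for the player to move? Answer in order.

Positions with no move are L. A position that does have a move is losing for the player to move precisely when every available move leads to a winning position for the opponent. Fill in the labels:
n=0: no move → L
n=1: can move to 0, which is L ⇒ W
n=2: the only move is to 1(W), a W ⇒ L
n=3: can move to 2, which is L ⇒ W
n=4: moves to 3(W), 1(W); every one is W ⇒ L
n=5: can move to 4, which is L ⇒ W
n=6: moves to 5(W), 3(W); every one is W ⇒ L
n=7: can move to 6, which is L ⇒ W
n=8: can move to 0, which is L ⇒ W
n=9: can move to 6, which is L ⇒ W
n=10: can move to 2, which is L ⇒ W
n=11: can move to 4, which is L ⇒ W
n=12: can move to 4, which is L ⇒ W
n=13: can move to 6, which is L ⇒ W
n=14: can move to 6, which is L ⇒ W
n=15: moves to 14(W), 12(W), 8(W), 7(W); every one is W ⇒ L
n=16: can move to 15, which is L ⇒ W
n=17: moves to 16(W), 14(W), 10(W), 9(W); every one is W ⇒ L
n=18: can move to 17, which is L ⇒ W
n=19: moves to 18(W), 16(W), 12(W), 11(W); every one is W ⇒ L
n=20: can move to 19, which is L ⇒ W
n=21: moves to 20(W), 18(W), 14(W), 13(W); every one is W ⇒ L
n=22: can move to 21, which is L ⇒ W
n=23: can move to 15, which is L ⇒ W
n=24: can move to 21, which is L ⇒ W
n=25: can move to 17, which is L ⇒ W
n=26: can move to 19, which is L ⇒ W
n=27: can move to 19, which is L ⇒ W
n=28: can move to 21, which is L ⇒ W
n=29: can move to 21, which is L ⇒ W
n=30: moves to 29(W), 27(W), 23(W), 22(W); every one is W ⇒ L
n=31: can move to 30, which is L ⇒ W
n=32: moves to 31(W), 29(W), 25(W), 24(W); every one is W ⇒ L
n=33: can move to 32, which is L ⇒ W

33: W, 13: W, 2: L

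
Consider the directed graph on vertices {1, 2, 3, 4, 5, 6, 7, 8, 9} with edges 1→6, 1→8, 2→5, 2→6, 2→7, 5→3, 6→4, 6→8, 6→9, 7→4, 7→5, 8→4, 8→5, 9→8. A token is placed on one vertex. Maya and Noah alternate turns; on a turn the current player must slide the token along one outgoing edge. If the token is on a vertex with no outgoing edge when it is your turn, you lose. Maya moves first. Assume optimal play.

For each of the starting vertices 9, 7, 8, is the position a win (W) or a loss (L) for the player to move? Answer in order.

9: L, 7: W, 8: W

Build the W/L table. Terminal = L. A non-terminal position is W if it has a move to some L; otherwise it is L.
Every edge goes from a vertex to one that appears earlier in the order 3, 4, 5, 8, 9, 6, 7, 2, 1, so processing vertices in that order labels each vertex after all of its successors.
3: no outgoing edge → L
4: no outgoing edge → L
5: W (go to 3, an L position)
8: W (go to 4, an L position)
9: L (sole option 8(W) is W)
6: W (go to 9, an L position)
7: W (go to 4, an L position)
2: L (options 7(W), 6(W), 5(W) are all W)
1: L (options 6(W), 8(W) are all W)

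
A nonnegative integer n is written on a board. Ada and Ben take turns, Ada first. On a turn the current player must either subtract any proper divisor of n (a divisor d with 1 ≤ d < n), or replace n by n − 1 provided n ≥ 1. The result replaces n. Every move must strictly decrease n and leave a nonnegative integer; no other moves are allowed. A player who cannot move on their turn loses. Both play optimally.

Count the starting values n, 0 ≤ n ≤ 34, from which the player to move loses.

Compute win/loss labels from the base case upward. A position with no move is L. Any other position is W if it can reach an L in one move, else L.
n=0: no move → L
n=1: reaches L-position 0 → W
n=2: only reaches 1(W), which is W → L
n=3: reaches L-position 2 → W
n=4: reaches L-position 2 → W
n=5: only reaches 4(W), which is W → L
n=6: reaches L-position 5 → W
n=7: only reaches 6(W), which is W → L
n=8: reaches L-position 7 → W
n=9: only reaches 6(W), 8(W), all W → L
n=10: reaches L-position 5 → W
n=11: only reaches 10(W), which is W → L
n=12: reaches L-position 9 → W
n=13: only reaches 12(W), which is W → L
n=14: reaches L-position 7 → W
n=15: only reaches 10(W), 12(W), 14(W), all W → L
n=16: reaches L-position 15 → W
n=17: only reaches 16(W), which is W → L
n=18: reaches L-position 9 → W
n=19: only reaches 18(W), which is W → L
n=20: reaches L-position 15 → W
n=21: only reaches 14(W), 18(W), 20(W), all W → L
n=22: reaches L-position 11 → W
n=23: only reaches 22(W), which is W → L
n=24: reaches L-position 21 → W
n=25: only reaches 20(W), 24(W), all W → L
n=26: reaches L-position 13 → W
n=27: only reaches 18(W), 24(W), 26(W), all W → L
n=28: reaches L-position 21 → W
n=29: only reaches 28(W), which is W → L
n=30: reaches L-position 15 → W
n=31: only reaches 30(W), which is W → L
n=32: reaches L-position 31 → W
n=33: only reaches 22(W), 30(W), 32(W), all W → L
n=34: reaches L-position 17 → W
L entries with 0 ≤ n ≤ 34: n = 0, 2, 5, 7, 9, 11, 13, 15, 17, 19, 21, 23, 25, 27, 29, 31, 33; that makes 17.

17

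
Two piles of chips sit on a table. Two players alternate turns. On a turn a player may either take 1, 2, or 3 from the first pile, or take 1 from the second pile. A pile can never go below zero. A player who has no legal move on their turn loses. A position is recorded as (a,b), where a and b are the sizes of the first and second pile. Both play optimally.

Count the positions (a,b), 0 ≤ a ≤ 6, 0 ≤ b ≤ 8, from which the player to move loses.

Positions with no move are L. A position that does have a move is losing for the player to move precisely when every available move leads to a winning position for the opponent. Fill in the labels:
Every move lowers a or b (never raises either), so fill the grid row by row in increasing a, and left to right within a row: each cell's successors are then already labelled.
      b=0  b=1  b=2  b=3  b=4  b=5  b=6  b=7  b=8
a=0:    L    W    L    W    L    W    L    W    L
a=1:    W    L    W    L    W    L    W    L    W
a=2:    W    W    W    W    W    W    W    W    W
a=3:    W    W    W    W    W    W    W    W    W
a=4:    L    W    L    W    L    W    L    W    L
a=5:    W    L    W    L    W    L    W    L    W
a=6:    W    W    W    W    W    W    W    W    W
Cells with no legal move (terminal, hence L): (0,0).
The remaining L cells, each justified by listing all of its moves:
(0,2): →(0,1)(W) only, which is W, so L
(0,4): →(0,3)(W) only, which is W, so L
(0,6): →(0,5)(W) only, which is W, so L
(0,8): →(0,7)(W) only, which is W, so L
(1,1): →(0,1)(W), (1,0)(W) — all W, so L
(1,3): →(0,3)(W), (1,2)(W) — all W, so L
(1,5): →(0,5)(W), (1,4)(W) — all W, so L
(1,7): →(0,7)(W), (1,6)(W) — all W, so L
(4,0): →(3,0)(W), (2,0)(W), (1,0)(W) — all W, so L
(4,2): →(3,2)(W), (2,2)(W), (1,2)(W), (4,1)(W) — all W, so L
(4,4): →(3,4)(W), (2,4)(W), (1,4)(W), (4,3)(W) — all W, so L
(4,6): →(3,6)(W), (2,6)(W), (1,6)(W), (4,5)(W) — all W, so L
(4,8): →(3,8)(W), (2,8)(W), (1,8)(W), (4,7)(W) — all W, so L
(5,1): →(4,1)(W), (3,1)(W), (2,1)(W), (5,0)(W) — all W, so L
(5,3): →(4,3)(W), (3,3)(W), (2,3)(W), (5,2)(W) — all W, so L
(5,5): →(4,5)(W), (3,5)(W), (2,5)(W), (5,4)(W) — all W, so L
(5,7): →(4,7)(W), (3,7)(W), (2,7)(W), (5,6)(W) — all W, so L
Every other cell has at least one move into one of the L cells above, so it is W.
L cells per row: a=0: 5, a=1: 4, a=2: 0, a=3: 0, a=4: 5, a=5: 4, a=6: 0; total 18.

18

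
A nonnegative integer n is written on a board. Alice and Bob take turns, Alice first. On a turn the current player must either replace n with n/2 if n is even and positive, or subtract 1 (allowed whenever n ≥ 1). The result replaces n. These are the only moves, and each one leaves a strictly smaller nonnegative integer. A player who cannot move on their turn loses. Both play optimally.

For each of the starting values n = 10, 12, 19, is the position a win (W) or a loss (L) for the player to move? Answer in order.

10: W, 12: W, 19: L

Label each position W (a win for the player to move) or L (a loss). A position with no legal move is L; any other position is W exactly when some move reaches an L, and L when every move reaches a W.
n=0: no move → L
n=1: W (go to 0, an L position)
n=2: L (sole option 1(W) is W)
n=3: W (go to 2, an L position)
n=4: W (go to 2, an L position)
n=5: L (sole option 4(W) is W)
n=6: W (go to 5, an L position)
n=7: L (sole option 6(W) is W)
n=8: W (go to 7, an L position)
n=9: L (sole option 8(W) is W)
n=10: W (go to 5, an L position)
n=11: L (sole option 10(W) is W)
n=12: W (go to 11, an L position)
n=13: L (sole option 12(W) is W)
n=14: W (go to 7, an L position)
n=15: L (sole option 14(W) is W)
n=16: W (go to 15, an L position)
n=17: L (sole option 16(W) is W)
n=18: W (go to 9, an L position)
n=19: L (sole option 18(W) is W)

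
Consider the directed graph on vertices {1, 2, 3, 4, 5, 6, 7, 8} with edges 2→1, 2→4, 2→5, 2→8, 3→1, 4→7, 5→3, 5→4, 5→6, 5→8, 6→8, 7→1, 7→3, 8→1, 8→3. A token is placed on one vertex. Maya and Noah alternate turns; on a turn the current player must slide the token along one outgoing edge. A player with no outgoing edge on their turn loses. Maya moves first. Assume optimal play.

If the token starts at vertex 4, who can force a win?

Work bottom-up. With no move the player to move loses. Otherwise the position is W if at least one move leads to an L position for the opponent, and L if every move leads to a W.
Every edge goes from a vertex to one that appears earlier in the order 1, 3, 8, 6, 7, 4, 5, 2, so processing vertices in that order labels each vertex after all of its successors.
1: no outgoing edge → L
3: reaches L-position 1 → W
8: reaches L-position 1 → W
6: only reaches 8(W), which is W → L
7: reaches L-position 1 → W
4: only reaches 7(W), which is W → L
5: reaches L-position 4 → W
2: reaches L-position 4 → W
The starting position 4 is L: whatever Maya does, the opponent receives a W position.

Noah wins.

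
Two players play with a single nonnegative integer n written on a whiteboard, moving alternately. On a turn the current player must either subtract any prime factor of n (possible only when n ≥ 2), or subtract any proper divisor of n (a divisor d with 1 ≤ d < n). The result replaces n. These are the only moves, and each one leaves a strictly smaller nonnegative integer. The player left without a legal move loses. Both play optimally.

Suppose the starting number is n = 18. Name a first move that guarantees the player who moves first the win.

Move to 9.

Build the W/L table. Terminal = L. A non-terminal position is W if it has a move to some L; otherwise it is L.
n=0: no move → L
n=1: no move → L
n=2: reaches L-position 0 → W
n=3: reaches L-position 0 → W
n=4: only reaches 2(W), 3(W), all W → L
n=5: reaches L-position 0 → W
n=6: reaches L-position 4 → W
n=7: reaches L-position 0 → W
n=8: reaches L-position 4 → W
n=9: only reaches 6(W), 8(W), all W → L
n=10: reaches L-position 9 → W
n=11: reaches L-position 0 → W
n=12: reaches L-position 9 → W
n=13: reaches L-position 0 → W
n=14: only reaches 7(W), 12(W), 13(W), all W → L
n=15: reaches L-position 14 → W
n=16: reaches L-position 14 → W
n=17: reaches L-position 0 → W
n=18: reaches L-position 9 → W
From 18, the L positions reachable in one move are: 9.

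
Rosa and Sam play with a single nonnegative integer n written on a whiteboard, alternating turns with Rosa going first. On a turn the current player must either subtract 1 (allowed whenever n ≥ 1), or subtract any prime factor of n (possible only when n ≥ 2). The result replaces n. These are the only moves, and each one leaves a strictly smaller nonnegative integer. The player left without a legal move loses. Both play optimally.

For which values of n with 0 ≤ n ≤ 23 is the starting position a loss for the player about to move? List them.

Build the W/L table. Terminal = L. A non-terminal position is W if it has a move to some L; otherwise it is L.
n=0: no move → L
n=1: reaches L-position 0 → W
n=2: reaches L-position 0 → W
n=3: reaches L-position 0 → W
n=4: only reaches 2(W), 3(W), all W → L
n=5: reaches L-position 0 → W
n=6: reaches L-position 4 → W
n=7: reaches L-position 0 → W
n=8: only reaches 6(W), 7(W), all W → L
n=9: reaches L-position 8 → W
n=10: reaches L-position 8 → W
n=11: reaches L-position 0 → W
n=12: only reaches 9(W), 10(W), 11(W), all W → L
n=13: reaches L-position 0 → W
n=14: reaches L-position 12 → W
n=15: reaches L-position 12 → W
n=16: only reaches 14(W), 15(W), all W → L
n=17: reaches L-position 0 → W
n=18: reaches L-position 16 → W
n=19: reaches L-position 0 → W
n=20: only reaches 15(W), 18(W), 19(W), all W → L
n=21: reaches L-position 20 → W
n=22: reaches L-position 20 → W
n=23: reaches L-position 0 → W
The losing starting values of n are exactly the entries labelled L in this table (6 of them).

0, 4, 8, 12, 16, 20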